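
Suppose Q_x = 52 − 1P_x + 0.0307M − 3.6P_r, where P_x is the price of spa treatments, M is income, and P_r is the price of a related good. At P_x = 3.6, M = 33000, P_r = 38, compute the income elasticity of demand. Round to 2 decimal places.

Q_x = 52 − 1(3.6) + 0.0307(33000) − 3.6(38) = 52 − 3.6 + 1013.1 − 136.8 = 924.7.
∂Q_x/∂M = +0.0307, so E_I = 0.0307·(33000/924.7) ≈ 1.10.
E_I > 1: normal good (luxury).

1.10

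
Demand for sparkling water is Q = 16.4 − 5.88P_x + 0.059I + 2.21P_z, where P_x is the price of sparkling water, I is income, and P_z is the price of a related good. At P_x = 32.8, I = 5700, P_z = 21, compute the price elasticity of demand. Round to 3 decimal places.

-0.935

At the given point, Q = 16.4 − 5.88(32.8) + 0.059(5700) + 2.21(21) = 16.4 − 192.864 + 336.3 + 46.41 = 206.246.
∂Q/∂P_x = −5.88, so E_p = (−5.88)·(32.8/206.246) ≈ -0.935.
|E_p| < 1: demand is inelastic.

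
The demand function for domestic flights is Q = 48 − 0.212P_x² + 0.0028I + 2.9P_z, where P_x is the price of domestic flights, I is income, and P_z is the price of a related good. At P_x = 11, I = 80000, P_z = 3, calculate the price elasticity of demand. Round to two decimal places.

-0.20

First evaluate Q: 48 − 0.212(11)² + 0.0028(80000) + 2.9(3) = 48 − 25.652 + 224 + 8.7 = 255.048.
∂Q/∂P_x = −2·0.212·P_x = -4.664, so E_p = -4.664·(11/255.048) ≈ -0.20.
|E_p| < 1: demand is inelastic.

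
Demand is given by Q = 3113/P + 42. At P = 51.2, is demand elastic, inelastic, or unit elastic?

inelastic

At P = 51.2, Q = 102.8008.
dQ/dP = −3113/P² = −1.1875.
Point elasticity E = (dQ/dP)·(P/Q) = -1.1875 × 51.2/102.8008 ≈ -0.591.
|E| ≈ 0.591 < 1, so demand is inelastic.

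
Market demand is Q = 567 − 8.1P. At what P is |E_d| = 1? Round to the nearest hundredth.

For linear demand Q = a − bP, E = −bP/(a − bP). |E| = 1 ⇒ bP = a − bP ⇒ P = a/(2b).
P = 567/(2·8.1) = 35.00.

35.00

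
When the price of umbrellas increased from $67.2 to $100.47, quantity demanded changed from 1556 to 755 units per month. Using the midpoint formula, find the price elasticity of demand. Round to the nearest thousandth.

%ΔQ = (755 − 1556)/[(1556 + 755)/2] = -801/1155.5 ≈ -0.6932.
%Δp = (100.47 − 67.2)/[(67.2 + 100.47)/2] = 33.27/83.835 ≈ 0.3969.
Arc elasticity E = %ΔQ/%Δp ≈ -0.6932/0.3969 ≈ -1.747.
|E| > 1: demand is elastic over this range.

-1.747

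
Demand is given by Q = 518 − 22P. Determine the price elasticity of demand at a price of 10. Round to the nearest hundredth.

-0.74

At P = 10, Q = 298.
dQ/dP = −22.
Point elasticity E = (dQ/dP)·(P/Q) = -22 × 10/298 ≈ -0.74.
|E| < 1, so demand is inelastic at this price.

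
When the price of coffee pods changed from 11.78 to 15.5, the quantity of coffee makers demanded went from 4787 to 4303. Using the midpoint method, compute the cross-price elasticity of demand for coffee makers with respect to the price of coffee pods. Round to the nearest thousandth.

-0.390

%ΔQ_x = (4303 − 4787)/[(4787+4303)/2] = -484/4545 ≈ -0.1065.
%ΔP_y = (15.5 − 11.78)/[(11.78+15.5)/2] ≈ 0.2727.
E_xy = -0.1065/0.2727 ≈ -0.390.
E_xy < 0, so coffee makers and coffee pods are complements.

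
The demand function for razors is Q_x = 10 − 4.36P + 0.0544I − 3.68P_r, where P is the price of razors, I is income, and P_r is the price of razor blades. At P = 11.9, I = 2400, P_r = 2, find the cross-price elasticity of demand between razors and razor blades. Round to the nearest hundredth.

-0.09

Substituting, Q_x = 10 − 4.36(11.9) + 0.0544(2400) − 3.68(2) = 10 − 51.884 + 130.56 − 7.36 = 81.316.
∂Q_x/∂P_r = −3.68, so E_xy = -3.68·(2/81.316) ≈ -0.09.
E_xy < 0: the goods are complements.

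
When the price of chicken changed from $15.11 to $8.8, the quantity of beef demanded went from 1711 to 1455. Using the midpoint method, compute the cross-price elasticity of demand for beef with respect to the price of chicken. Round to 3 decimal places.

0.306

%ΔQ_x = (1455 − 1711)/[(1711+1455)/2] = -256/1583 ≈ -0.1617.
%ΔP_y = (8.8 − 15.11)/[(15.11+8.8)/2] ≈ -0.5278.
E_xy = -0.1617/-0.5278 ≈ 0.306.
E_xy > 0, so beef and chicken are substitutes.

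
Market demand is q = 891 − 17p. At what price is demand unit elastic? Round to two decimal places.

26.21

For linear demand q = a − bp, E = −bp/(a − bp). |E| = 1 ⇒ bp = a − bp ⇒ p = a/(2b).
p = 891/(2·17) ≈ 26.21.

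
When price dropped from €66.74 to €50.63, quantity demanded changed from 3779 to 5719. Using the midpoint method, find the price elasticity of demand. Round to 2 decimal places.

-1.49

%ΔQ = (5719 − 3779)/[(3779 + 5719)/2] = 1940/4749 ≈ 0.4085.
%ΔP = (50.63 − 66.74)/[(66.74 + 50.63)/2] = -16.11/58.685 ≈ -0.2745.
Arc elasticity E = %ΔQ/%ΔP ≈ 0.4085/-0.2745 ≈ -1.49.
|E| > 1: demand is elastic over this range.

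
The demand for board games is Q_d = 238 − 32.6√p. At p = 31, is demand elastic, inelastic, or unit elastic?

At p = 31, Q_d = 56.4909.
dQ_d/dp = −32.6/(2√p) = −32.6/(2·5.5678).
Point elasticity E = (dQ_d/dp)·(p/Q_d) = -2.9276 × 31/56.4909 ≈ -1.607.
|E| ≈ 1.607 > 1, so demand is elastic.

elastic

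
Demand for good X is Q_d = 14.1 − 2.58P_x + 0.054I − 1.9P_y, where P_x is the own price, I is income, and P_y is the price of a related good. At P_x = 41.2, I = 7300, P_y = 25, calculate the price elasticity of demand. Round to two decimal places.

Q_d = 14.1 − 2.58(41.2) + 0.054(7300) − 1.9(25) = 14.1 − 106.296 + 394.2 − 47.5 = 254.504.
∂Q_d/∂P_x = −2.58, so E_p = (−2.58)·(41.2/254.504) ≈ -0.42.
|E_p| < 1: demand is inelastic.

-0.42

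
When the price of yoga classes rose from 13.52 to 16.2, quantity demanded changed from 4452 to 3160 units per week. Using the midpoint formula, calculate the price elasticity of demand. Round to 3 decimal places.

%ΔQ = (3160 − 4452)/[(4452 + 3160)/2] = -1292/3806 ≈ -0.3395.
%ΔP = (16.2 − 13.52)/[(13.52 + 16.2)/2] = 2.68/14.86 ≈ 0.1803.
Arc elasticity E = %ΔQ/%ΔP ≈ -0.3395/0.1803 ≈ -1.882.
|E| > 1: demand is elastic over this range.

-1.882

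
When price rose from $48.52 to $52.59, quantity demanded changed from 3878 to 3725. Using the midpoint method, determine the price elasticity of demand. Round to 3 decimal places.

%ΔQ = (3725 − 3878)/[(3878 + 3725)/2] = -153/3801.5 ≈ -0.0402.
%ΔP = (52.59 − 48.52)/[(48.52 + 52.59)/2] = 4.07/50.555 ≈ 0.0805.
Arc elasticity E = %ΔQ/%ΔP ≈ -0.0402/0.0805 ≈ -0.500.
|E| < 1: demand is inelastic over this range.

-0.500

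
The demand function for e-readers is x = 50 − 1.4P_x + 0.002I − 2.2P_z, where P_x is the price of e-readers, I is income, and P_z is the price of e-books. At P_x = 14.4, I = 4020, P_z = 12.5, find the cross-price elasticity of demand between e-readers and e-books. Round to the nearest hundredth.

First evaluate x: 50 − 1.4(14.4) + 0.002(4020) − 2.2(12.5) = 50 − 20.16 + 8.04 − 27.5 = 10.38.
∂x/∂P_z = −2.2, so E_xy = -2.2·(12.5/10.38) ≈ -2.65.
E_xy < 0: the goods are complements.

-2.65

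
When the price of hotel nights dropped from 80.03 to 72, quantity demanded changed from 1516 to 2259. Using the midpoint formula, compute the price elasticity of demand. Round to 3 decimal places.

-3.726

%Δq = (2259 − 1516)/[(1516 + 2259)/2] = 743/1887.5 ≈ 0.3936.
%ΔP = (72 − 80.03)/[(80.03 + 72)/2] = -8.03/76.015 ≈ -0.1056.
Arc elasticity E = %Δq/%ΔP ≈ 0.3936/-0.1056 ≈ -3.726.
|E| > 1: demand is elastic over this range.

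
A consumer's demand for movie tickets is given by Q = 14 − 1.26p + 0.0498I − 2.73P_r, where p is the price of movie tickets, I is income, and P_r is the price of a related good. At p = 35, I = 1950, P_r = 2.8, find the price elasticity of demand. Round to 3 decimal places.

-0.743

Evaluating quantity at (p, I, P_r) gives Q = 14 − 1.26(35) + 0.0498(1950) − 2.73(2.8) = 14 − 44.1 + 97.11 − 7.644 = 59.366.
∂Q/∂p = −1.26, so E_p = (−1.26)·(35/59.366) ≈ -0.743.
|E_p| < 1: demand is inelastic.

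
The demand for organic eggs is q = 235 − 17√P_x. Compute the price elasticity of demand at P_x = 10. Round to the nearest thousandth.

At P_x = 10, q = 181.2413.
dq/dP_x = −17/(2√P_x) = −17/(2·3.1623).
Point elasticity E = (dq/dP_x)·(P_x/q) = -2.6879 × 10/181.2413 ≈ -0.148.
|E| < 1, so demand is inelastic at this price.

-0.148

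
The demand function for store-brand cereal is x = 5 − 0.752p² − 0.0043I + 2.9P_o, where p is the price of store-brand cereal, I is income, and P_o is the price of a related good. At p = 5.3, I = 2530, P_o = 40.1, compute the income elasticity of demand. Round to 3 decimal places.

-0.122

At the given point, x = 5 − 0.752(5.3)² − 0.0043(2530) + 2.9(40.1) = 5 − 21.1237 − 10.879 + 116.29 = 89.2873.
∂x/∂I = −0.0043, so E_I = -0.0043·(2530/89.2873) ≈ -0.122.
E_I < 0: inferior good.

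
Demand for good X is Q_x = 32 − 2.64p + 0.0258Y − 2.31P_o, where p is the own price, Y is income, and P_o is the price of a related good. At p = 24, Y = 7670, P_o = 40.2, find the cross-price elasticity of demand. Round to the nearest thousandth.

-1.261

Evaluating quantity at (p, Y, P_o) gives Q_x = 32 − 2.64(24) + 0.0258(7670) − 2.31(40.2) = 32 − 63.36 + 197.886 − 92.862 = 73.664.
∂Q_x/∂P_o = −2.31, so E_xy = -2.31·(40.2/73.664) ≈ -1.261.
E_xy < 0: the goods are complements.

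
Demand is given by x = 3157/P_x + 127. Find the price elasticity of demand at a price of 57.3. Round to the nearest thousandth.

-0.303

At P_x = 57.3, x = 182.096.
dx/dP_x = −3157/P_x² = −0.9615.
Point elasticity E = (dx/dP_x)·(P_x/x) = -0.9615 × 57.3/182.096 ≈ -0.303.
|E| < 1, so demand is inelastic at this price.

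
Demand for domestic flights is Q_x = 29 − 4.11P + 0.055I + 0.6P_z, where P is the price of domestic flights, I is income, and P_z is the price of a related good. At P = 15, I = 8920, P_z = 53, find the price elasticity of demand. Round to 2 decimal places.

Substituting, Q_x = 29 − 4.11(15) + 0.055(8920) + 0.6(53) = 29 − 61.65 + 490.6 + 31.8 = 489.75.
∂Q_x/∂P = −4.11, so E_p = (−4.11)·(15/489.75) ≈ -0.13.
|E_p| < 1: demand is inelastic.

-0.13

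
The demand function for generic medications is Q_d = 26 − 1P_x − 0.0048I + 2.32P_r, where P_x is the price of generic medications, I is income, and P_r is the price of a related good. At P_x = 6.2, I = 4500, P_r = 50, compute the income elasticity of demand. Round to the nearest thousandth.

-0.189

Evaluating quantity at (P_x, I, P_r) gives Q_d = 26 − 1(6.2) − 0.0048(4500) + 2.32(50) = 26 − 6.2 − 21.6 + 116 = 114.2.
∂Q_d/∂I = −0.0048, so E_I = -0.0048·(4500/114.2) ≈ -0.189.
E_I < 0: inferior good.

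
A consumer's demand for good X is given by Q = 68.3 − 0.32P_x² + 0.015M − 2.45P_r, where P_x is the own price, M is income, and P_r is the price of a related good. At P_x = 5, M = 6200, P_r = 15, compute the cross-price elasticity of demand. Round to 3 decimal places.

Q = 68.3 − 0.32(5)² + 0.015(6200) − 2.45(15) = 68.3 − 8 + 93 − 36.75 = 116.55.
∂Q/∂P_r = −2.45, so E_xy = -2.45·(15/116.55) ≈ -0.315.
E_xy < 0: the goods are complements.

-0.315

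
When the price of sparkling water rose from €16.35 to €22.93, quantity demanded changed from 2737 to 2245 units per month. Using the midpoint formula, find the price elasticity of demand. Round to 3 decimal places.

-0.590

%Δq = (2245 − 2737)/[(2737 + 2245)/2] = -492/2491 ≈ -0.1975.
%Δp = (22.93 − 16.35)/[(16.35 + 22.93)/2] = 6.58/19.64 ≈ 0.3350.
Arc elasticity E = %Δq/%Δp ≈ -0.1975/0.3350 ≈ -0.590.
|E| < 1: demand is inelastic over this range.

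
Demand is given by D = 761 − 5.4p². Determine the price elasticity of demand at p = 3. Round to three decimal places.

At p = 3, D = 712.4.
dD/dp = −2·5.4·p = −32.4.
Point elasticity E = (dD/dp)·(p/D) = -32.4 × 3/712.4 ≈ -0.136.
|E| < 1, so demand is inelastic at this price.

-0.136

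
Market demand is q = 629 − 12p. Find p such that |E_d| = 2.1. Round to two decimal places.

Set −bp/(a − bp) = −2.1 ⇒ bp = 2.1(a − bp) ⇒ bp(1+2.1) = 2.1·a.
p = 2.1·629/(12·3.1) ≈ 35.51.

35.51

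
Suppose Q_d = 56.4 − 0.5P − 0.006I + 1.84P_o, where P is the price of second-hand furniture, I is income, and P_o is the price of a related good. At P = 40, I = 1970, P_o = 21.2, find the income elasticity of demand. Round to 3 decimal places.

Substituting, Q_d = 56.4 − 0.5(40) − 0.006(1970) + 1.84(21.2) = 56.4 − 20 − 11.82 + 39.008 = 63.588.
∂Q_d/∂I = −0.006, so E_I = -0.006·(1970/63.588) ≈ -0.186.
E_I < 0: inferior good.

-0.186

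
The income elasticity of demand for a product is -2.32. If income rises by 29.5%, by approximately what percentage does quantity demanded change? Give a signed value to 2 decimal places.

%ΔQ ≈ E × %ΔI = (-2.32) × (29.5%) = -68.44%.

-68.44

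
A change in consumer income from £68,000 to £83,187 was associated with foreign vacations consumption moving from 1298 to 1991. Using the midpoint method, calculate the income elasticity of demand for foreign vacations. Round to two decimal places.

%ΔQ = (1991 − 1298)/[(1298+1991)/2] = 693/1644.5 ≈ 0.4214.
%ΔM = (83,187 − 68,000)/[(68,000+83,187)/2] = 15187/75593.5 ≈ 0.2009.
E_I = %ΔQ/%ΔM ≈ 2.10.
E_I > 1: normal good (luxury).

2.10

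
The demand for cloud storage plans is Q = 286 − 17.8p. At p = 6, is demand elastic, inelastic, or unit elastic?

At p = 6, Q = 179.2.
dQ/dp = −17.8.
Point elasticity E = (dQ/dp)·(p/Q) = -17.8 × 6/179.2 ≈ -0.596.
|E| ≈ 0.596 < 1, so demand is inelastic.

inelastic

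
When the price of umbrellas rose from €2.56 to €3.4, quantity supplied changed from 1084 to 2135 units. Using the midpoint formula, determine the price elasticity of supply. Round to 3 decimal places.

2.317

%Δq = (2135 − 1084)/[(1084 + 2135)/2] = 1051/1609.5 ≈ 0.6530.
%Δp = (3.4 − 2.56)/[(2.56 + 3.4)/2] = 0.84/2.98 ≈ 0.2819.
Arc elasticity E = %Δq/%Δp ≈ 0.6530/0.2819 ≈ 2.317.
|E| > 1: supply is elastic over this range.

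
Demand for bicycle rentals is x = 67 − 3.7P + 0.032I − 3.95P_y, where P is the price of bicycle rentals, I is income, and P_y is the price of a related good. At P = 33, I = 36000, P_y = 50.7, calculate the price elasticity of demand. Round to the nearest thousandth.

-0.136

First evaluate x: 67 − 3.7(33) + 0.032(36000) − 3.95(50.7) = 67 − 122.1 + 1152 − 200.265 = 896.635.
∂x/∂P = −3.7, so E_p = (−3.7)·(33/896.635) ≈ -0.136.
|E_p| < 1: demand is inelastic.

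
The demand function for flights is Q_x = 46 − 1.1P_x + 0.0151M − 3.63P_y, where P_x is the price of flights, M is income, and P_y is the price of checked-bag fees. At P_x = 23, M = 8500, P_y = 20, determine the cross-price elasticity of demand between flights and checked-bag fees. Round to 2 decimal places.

-0.95

Substituting, Q_x = 46 − 1.1(23) + 0.0151(8500) − 3.63(20) = 46 − 25.3 + 128.35 − 72.6 = 76.45.
∂Q_x/∂P_y = −3.63, so E_xy = -3.63·(20/76.45) ≈ -0.95.
E_xy < 0: the goods are complements.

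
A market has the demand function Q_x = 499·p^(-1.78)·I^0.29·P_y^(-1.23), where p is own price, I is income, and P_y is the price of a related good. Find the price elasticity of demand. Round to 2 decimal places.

For a Cobb–Douglas (constant-elasticity) form Q_x = A·p^α·…, the elasticity with respect to p equals the exponent α at every point.
Here the exponent on p is -1.78, so the price elasticity of demand is -1.78.

-1.78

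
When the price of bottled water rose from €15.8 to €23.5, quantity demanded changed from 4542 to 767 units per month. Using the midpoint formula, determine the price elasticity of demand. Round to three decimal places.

-3.629

%Δq = (767 − 4542)/[(4542 + 767)/2] = -3775/2654.5 ≈ -1.4221.
%Δp = (23.5 − 15.8)/[(15.8 + 23.5)/2] = 7.7/19.65 ≈ 0.3919.
Arc elasticity E = %Δq/%Δp ≈ -1.4221/0.3919 ≈ -3.629.
|E| > 1: demand is elastic over this range.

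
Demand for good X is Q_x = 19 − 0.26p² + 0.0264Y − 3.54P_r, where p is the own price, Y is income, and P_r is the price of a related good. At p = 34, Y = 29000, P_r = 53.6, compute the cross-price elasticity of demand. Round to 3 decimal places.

-0.645

Substituting, Q_x = 19 − 0.26(34)² + 0.0264(29000) − 3.54(53.6) = 19 − 300.56 + 765.6 − 189.744 = 294.296.
∂Q_x/∂P_r = −3.54, so E_xy = -3.54·(53.6/294.296) ≈ -0.645.
E_xy < 0: the goods are complements.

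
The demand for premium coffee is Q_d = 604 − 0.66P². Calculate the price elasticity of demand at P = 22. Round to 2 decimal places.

-2.25

At P = 22, Q_d = 284.56.
dQ_d/dP = −2·0.66·P = −29.04.
Point elasticity E = (dQ_d/dP)·(P/Q_d) = -29.04 × 22/284.56 ≈ -2.25.
|E| > 1, so demand is elastic at this price.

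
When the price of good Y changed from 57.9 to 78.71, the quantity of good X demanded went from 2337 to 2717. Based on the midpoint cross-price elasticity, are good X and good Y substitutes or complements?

substitutes

%ΔQ_x = (2717 − 2337)/[(2337+2717)/2] = 380/2527 ≈ 0.1504.
%ΔP_y = (78.71 − 57.9)/[(57.9+78.71)/2] ≈ 0.3047.
E_xy = 0.1504/0.3047 ≈ 0.494.
E_xy > 0, so the goods are substitutes.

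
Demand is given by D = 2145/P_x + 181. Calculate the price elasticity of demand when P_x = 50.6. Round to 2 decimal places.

At P_x = 50.6, D = 223.3913.
dD/dP_x = −2145/P_x² = −0.8378.
Point elasticity E = (dD/dP_x)·(P_x/D) = -0.8378 × 50.6/223.3913 ≈ -0.19.
|E| < 1, so demand is inelastic at this price.

-0.19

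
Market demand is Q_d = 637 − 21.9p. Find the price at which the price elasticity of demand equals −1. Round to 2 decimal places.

14.54

For linear demand Q_d = a − bp, E = −bp/(a − bp). |E| = 1 ⇒ bp = a − bp ⇒ p = a/(2b).
p = 637/(2·21.9) ≈ 14.54.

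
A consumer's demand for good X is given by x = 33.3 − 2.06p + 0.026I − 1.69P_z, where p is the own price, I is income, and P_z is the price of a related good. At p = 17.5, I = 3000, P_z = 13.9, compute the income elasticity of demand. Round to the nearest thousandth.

First evaluate x: 33.3 − 2.06(17.5) + 0.026(3000) − 1.69(13.9) = 33.3 − 36.05 + 78 − 23.491 = 51.759.
∂x/∂I = +0.026, so E_I = 0.026·(3000/51.759) ≈ 1.507.
E_I > 1: normal good (luxury).

1.507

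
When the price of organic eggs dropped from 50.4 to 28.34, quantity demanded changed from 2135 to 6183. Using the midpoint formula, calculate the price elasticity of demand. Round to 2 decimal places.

-1.74

%Δq = (6183 − 2135)/[(2135 + 6183)/2] = 4048/4159 ≈ 0.9733.
%ΔP = (28.34 − 50.4)/[(50.4 + 28.34)/2] = -22.06/39.37 ≈ -0.5603.
Arc elasticity E = %Δq/%ΔP ≈ 0.9733/-0.5603 ≈ -1.74.
|E| > 1: demand is elastic over this range.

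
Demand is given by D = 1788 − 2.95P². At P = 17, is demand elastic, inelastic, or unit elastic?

At P = 17, D = 935.45.
dD/dP = −2·2.95·P = −100.3.
Point elasticity E = (dD/dP)·(P/D) = -100.3 × 17/935.45 ≈ -1.823.
|E| ≈ 1.823 > 1, so demand is elastic.

elastic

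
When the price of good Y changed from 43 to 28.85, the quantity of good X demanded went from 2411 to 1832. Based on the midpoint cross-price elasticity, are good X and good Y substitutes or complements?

%ΔQ_x = (1832 − 2411)/[(2411+1832)/2] = -579/2121.5 ≈ -0.2729.
%ΔP_y = (28.85 − 43)/[(43+28.85)/2] ≈ -0.3939.
E_xy = -0.2729/-0.3939 ≈ 0.693.
E_xy > 0, so the goods are substitutes.

substitutes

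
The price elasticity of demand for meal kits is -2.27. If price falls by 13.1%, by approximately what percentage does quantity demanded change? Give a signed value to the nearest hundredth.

%ΔQ ≈ E × %ΔP = (-2.27) × (-13.1%) ≈ 29.74%.

29.74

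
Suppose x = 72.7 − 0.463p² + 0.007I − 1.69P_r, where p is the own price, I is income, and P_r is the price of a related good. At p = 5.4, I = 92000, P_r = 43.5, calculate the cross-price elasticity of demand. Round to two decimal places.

Substituting, x = 72.7 − 0.463(5.4)² + 0.007(92000) − 1.69(43.5) = 72.7 − 13.5011 + 644 − 73.515 = 629.6839.
∂x/∂P_r = −1.69, so E_xy = -1.69·(43.5/629.6839) ≈ -0.12.
E_xy < 0: the goods are complements.

-0.12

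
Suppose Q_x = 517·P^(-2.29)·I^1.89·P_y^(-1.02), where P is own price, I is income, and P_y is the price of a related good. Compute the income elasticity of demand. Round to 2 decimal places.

1.89

For a Cobb–Douglas (constant-elasticity) form Q_x = A·I^α·…, the elasticity with respect to I equals the exponent α at every point.
Here the exponent on I is 1.89, so the income elasticity of demand is 1.89.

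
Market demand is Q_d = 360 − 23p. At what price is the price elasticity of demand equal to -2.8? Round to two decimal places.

11.53

Set −bp/(a − bp) = −2.8 ⇒ bp = 2.8(a − bp) ⇒ bp(1+2.8) = 2.8·a.
p = 2.8·360/(23·3.8) ≈ 11.53.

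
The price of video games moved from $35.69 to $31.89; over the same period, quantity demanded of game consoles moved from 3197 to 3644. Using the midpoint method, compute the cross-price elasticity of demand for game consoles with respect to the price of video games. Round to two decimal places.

%ΔQ_x = (3644 − 3197)/[(3197+3644)/2] = 447/3420.5 ≈ 0.1307.
%ΔP_y = (31.89 − 35.69)/[(35.69+31.89)/2] ≈ -0.1125.
E_xy = 0.1307/-0.1125 ≈ -1.16.
E_xy < 0, so game consoles and video games are complements.

-1.16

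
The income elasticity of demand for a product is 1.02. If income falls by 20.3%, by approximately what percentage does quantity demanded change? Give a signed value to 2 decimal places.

-20.71

%ΔQ ≈ E × %ΔI = (1.02) × (-20.3%) ≈ -20.71%.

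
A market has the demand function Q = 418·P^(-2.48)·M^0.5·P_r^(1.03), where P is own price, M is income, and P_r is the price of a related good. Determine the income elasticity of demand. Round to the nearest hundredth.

For a Cobb–Douglas (constant-elasticity) form Q = A·M^α·…, the elasticity with respect to M equals the exponent α at every point.
Here the exponent on M is 0.5, so the income elasticity of demand is 0.50.

0.50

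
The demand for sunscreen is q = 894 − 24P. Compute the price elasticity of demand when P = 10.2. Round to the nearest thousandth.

At P = 10.2, q = 649.2.
dq/dP = −24.
Point elasticity E = (dq/dP)·(P/q) = -24 × 10.2/649.2 ≈ -0.377.
|E| < 1, so demand is inelastic at this price.

-0.377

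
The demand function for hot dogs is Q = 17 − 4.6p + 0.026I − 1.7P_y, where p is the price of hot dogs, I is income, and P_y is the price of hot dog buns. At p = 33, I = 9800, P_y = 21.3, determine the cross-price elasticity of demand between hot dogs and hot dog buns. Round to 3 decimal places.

-0.432

At the given point, Q = 17 − 4.6(33) + 0.026(9800) − 1.7(21.3) = 17 − 151.8 + 254.8 − 36.21 = 83.79.
∂Q/∂P_y = −1.7, so E_xy = -1.7·(21.3/83.79) ≈ -0.432.
E_xy < 0: the goods are complements.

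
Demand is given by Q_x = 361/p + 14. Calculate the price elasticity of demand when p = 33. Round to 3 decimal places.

-0.439

At p = 33, Q_x = 24.9394.
dQ_x/dp = −361/p² = −0.3315.
Point elasticity E = (dQ_x/dp)·(p/Q_x) = -0.3315 × 33/24.9394 ≈ -0.439.
|E| < 1, so demand is inelastic at this price.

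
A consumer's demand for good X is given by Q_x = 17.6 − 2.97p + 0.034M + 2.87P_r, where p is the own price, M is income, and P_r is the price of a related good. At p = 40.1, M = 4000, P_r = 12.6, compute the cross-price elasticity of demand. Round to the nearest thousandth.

0.512

Q_x = 17.6 − 2.97(40.1) + 0.034(4000) + 2.87(12.6) = 17.6 − 119.097 + 136 + 36.162 = 70.665.
∂Q_x/∂P_r = +2.87, so E_xy = 2.87·(12.6/70.665) ≈ 0.512.
E_xy > 0: the goods are substitutes.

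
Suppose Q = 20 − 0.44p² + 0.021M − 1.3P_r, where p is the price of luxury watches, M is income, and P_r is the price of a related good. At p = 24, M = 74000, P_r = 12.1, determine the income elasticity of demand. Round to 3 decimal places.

1.191

At the given point, Q = 20 − 0.44(24)² + 0.021(74000) − 1.3(12.1) = 20 − 253.44 + 1554 − 15.73 = 1304.83.
∂Q/∂M = +0.021, so E_I = 0.021·(74000/1304.83) ≈ 1.191.
E_I > 1: normal good (luxury).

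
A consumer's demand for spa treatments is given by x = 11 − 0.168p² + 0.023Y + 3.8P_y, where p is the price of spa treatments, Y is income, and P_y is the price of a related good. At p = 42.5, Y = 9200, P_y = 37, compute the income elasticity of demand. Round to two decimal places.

At the given point, x = 11 − 0.168(42.5)² + 0.023(9200) + 3.8(37) = 11 − 303.45 + 211.6 + 140.6 = 59.75.
∂x/∂Y = +0.023, so E_I = 0.023·(9200/59.75) ≈ 3.54.
E_I > 1: normal good (luxury).

3.54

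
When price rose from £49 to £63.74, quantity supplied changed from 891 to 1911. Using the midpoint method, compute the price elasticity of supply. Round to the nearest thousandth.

%ΔQ = (1911 − 891)/[(891 + 1911)/2] = 1020/1401 ≈ 0.7281.
%ΔP = (63.74 − 49)/[(49 + 63.74)/2] = 14.74/56.37 ≈ 0.2615.
Arc elasticity E = %ΔQ/%ΔP ≈ 0.7281/0.2615 ≈ 2.784.
|E| > 1: supply is elastic over this range.

2.784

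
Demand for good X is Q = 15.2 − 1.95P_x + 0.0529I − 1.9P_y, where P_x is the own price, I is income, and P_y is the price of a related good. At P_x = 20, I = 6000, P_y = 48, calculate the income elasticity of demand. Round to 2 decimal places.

1.57

Evaluating quantity at (P_x, I, P_y) gives Q = 15.2 − 1.95(20) + 0.0529(6000) − 1.9(48) = 15.2 − 39 + 317.4 − 91.2 = 202.4.
∂Q/∂I = +0.0529, so E_I = 0.0529·(6000/202.4) ≈ 1.57.
E_I > 1: normal good (luxury).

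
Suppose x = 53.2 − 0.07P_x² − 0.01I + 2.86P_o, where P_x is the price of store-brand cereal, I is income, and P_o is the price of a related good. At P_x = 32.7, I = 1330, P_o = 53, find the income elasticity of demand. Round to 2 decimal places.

x = 53.2 − 0.07(32.7)² − 0.01(1330) + 2.86(53) = 53.2 − 74.8503 − 13.3 + 151.58 = 116.6297.
∂x/∂I = −0.01, so E_I = -0.01·(1330/116.6297) ≈ -0.11.
E_I < 0: inferior good.

-0.11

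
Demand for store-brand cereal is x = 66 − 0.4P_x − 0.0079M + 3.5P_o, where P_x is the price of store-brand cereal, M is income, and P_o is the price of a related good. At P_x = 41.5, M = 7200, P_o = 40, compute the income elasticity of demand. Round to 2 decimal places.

-0.43

First evaluate x: 66 − 0.4(41.5) − 0.0079(7200) + 3.5(40) = 66 − 16.6 − 56.88 + 140 = 132.52.
∂x/∂M = −0.0079, so E_I = -0.0079·(7200/132.52) ≈ -0.43.
E_I < 0: inferior good.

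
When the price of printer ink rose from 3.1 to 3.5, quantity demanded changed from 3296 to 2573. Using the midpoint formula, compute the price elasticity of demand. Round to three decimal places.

%Δq = (2573 − 3296)/[(3296 + 2573)/2] = -723/2934.5 ≈ -0.2464.
%Δp = (3.5 − 3.1)/[(3.1 + 3.5)/2] = 0.4/3.3 ≈ 0.1212.
Arc elasticity E = %Δq/%Δp ≈ -0.2464/0.1212 ≈ -2.033.
|E| > 1: demand is elastic over this range.

-2.033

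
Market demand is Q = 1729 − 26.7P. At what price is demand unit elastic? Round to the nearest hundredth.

32.38

For linear demand Q = a − bP, E = −bP/(a − bP). |E| = 1 ⇒ bP = a − bP ⇒ P = a/(2b).
P = 1729/(2·26.7) ≈ 32.38.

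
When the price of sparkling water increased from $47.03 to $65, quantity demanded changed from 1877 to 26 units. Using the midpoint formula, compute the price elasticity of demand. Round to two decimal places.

%ΔQ = (26 − 1877)/[(1877 + 26)/2] = -1851/951.5 ≈ -1.9453.
%ΔP = (65 − 47.03)/[(47.03 + 65)/2] = 17.97/56.015 ≈ 0.3208.
Arc elasticity E = %ΔQ/%ΔP ≈ -1.9453/0.3208 ≈ -6.06.
|E| > 1: demand is elastic over this range.

-6.06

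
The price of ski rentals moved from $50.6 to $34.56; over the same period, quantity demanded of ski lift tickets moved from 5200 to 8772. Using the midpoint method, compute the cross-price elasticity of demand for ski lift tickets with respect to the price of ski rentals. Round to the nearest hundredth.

%ΔQ_x = (8772 − 5200)/[(5200+8772)/2] = 3572/6986 ≈ 0.5113.
%ΔP_y = (34.56 − 50.6)/[(50.6+34.56)/2] ≈ -0.3767.
E_xy = 0.5113/-0.3767 ≈ -1.36.
E_xy < 0, so ski lift tickets and ski rentals are complements.

-1.36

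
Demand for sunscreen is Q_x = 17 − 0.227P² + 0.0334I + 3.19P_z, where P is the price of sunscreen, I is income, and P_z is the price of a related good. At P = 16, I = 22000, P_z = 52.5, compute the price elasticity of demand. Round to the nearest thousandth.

-0.135

Evaluating quantity at (P, I, P_z) gives Q_x = 17 − 0.227(16)² + 0.0334(22000) + 3.19(52.5) = 17 − 58.112 + 734.8 + 167.475 = 861.163.
∂Q_x/∂P = −2·0.227·P = -7.264, so E_p = -7.264·(16/861.163) ≈ -0.135.
|E_p| < 1: demand is inelastic.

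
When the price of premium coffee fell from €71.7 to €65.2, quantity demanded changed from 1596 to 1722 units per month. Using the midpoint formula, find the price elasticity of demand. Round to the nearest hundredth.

-0.80

%Δq = (1722 − 1596)/[(1596 + 1722)/2] = 126/1659 ≈ 0.0759.
%ΔP = (65.2 − 71.7)/[(71.7 + 65.2)/2] = -6.5/68.45 ≈ -0.0950.
Arc elasticity E = %Δq/%ΔP ≈ 0.0759/-0.0950 ≈ -0.80.
|E| < 1: demand is inelastic over this range.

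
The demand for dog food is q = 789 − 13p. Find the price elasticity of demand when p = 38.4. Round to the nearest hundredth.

At p = 38.4, q = 289.8.
dq/dp = −13.
Point elasticity E = (dq/dp)·(p/q) = -13 × 38.4/289.8 ≈ -1.72.
|E| > 1, so demand is elastic at this price.

-1.72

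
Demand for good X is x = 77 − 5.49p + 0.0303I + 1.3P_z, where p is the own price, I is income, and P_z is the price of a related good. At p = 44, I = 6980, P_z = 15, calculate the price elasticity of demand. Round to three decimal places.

At the given point, x = 77 − 5.49(44) + 0.0303(6980) + 1.3(15) = 77 − 241.56 + 211.494 + 19.5 = 66.434.
∂x/∂p = −5.49, so E_p = (−5.49)·(44/66.434) ≈ -3.636.
|E_p| > 1: demand is elastic.

-3.636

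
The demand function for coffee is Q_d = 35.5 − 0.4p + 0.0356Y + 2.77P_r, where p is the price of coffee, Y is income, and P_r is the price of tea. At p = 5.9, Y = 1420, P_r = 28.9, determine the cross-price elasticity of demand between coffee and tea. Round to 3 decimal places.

Substituting, Q_d = 35.5 − 0.4(5.9) + 0.0356(1420) + 2.77(28.9) = 35.5 − 2.36 + 50.552 + 80.053 = 163.745.
∂Q_d/∂P_r = +2.77, so E_xy = 2.77·(28.9/163.745) ≈ 0.489.
E_xy > 0: the goods are substitutes.

0.489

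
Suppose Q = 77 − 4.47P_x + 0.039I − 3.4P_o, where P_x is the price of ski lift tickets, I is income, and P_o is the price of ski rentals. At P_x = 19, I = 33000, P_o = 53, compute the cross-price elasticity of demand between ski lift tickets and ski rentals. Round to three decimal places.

Evaluating quantity at (P_x, I, P_o) gives Q = 77 − 4.47(19) + 0.039(33000) − 3.4(53) = 77 − 84.93 + 1287 − 180.2 = 1098.87.
∂Q/∂P_o = −3.4, so E_xy = -3.4·(53/1098.87) ≈ -0.164.
E_xy < 0: the goods are complements.

-0.164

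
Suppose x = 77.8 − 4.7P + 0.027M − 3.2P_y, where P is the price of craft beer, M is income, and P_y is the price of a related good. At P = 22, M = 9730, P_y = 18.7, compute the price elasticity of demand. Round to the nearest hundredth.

-0.58

Evaluating quantity at (P, M, P_y) gives x = 77.8 − 4.7(22) + 0.027(9730) − 3.2(18.7) = 77.8 − 103.4 + 262.71 − 59.84 = 177.27.
∂x/∂P = −4.7, so E_p = (−4.7)·(22/177.27) ≈ -0.58.
|E_p| < 1: demand is inelastic.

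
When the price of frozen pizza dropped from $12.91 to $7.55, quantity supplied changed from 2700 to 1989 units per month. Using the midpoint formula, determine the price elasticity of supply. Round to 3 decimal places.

%Δq = (1989 − 2700)/[(2700 + 1989)/2] = -711/2344.5 ≈ -0.3033.
%Δp = (7.55 − 12.91)/[(12.91 + 7.55)/2] = -5.36/10.23 ≈ -0.5239.
Arc elasticity E = %Δq/%Δp ≈ -0.3033/-0.5239 ≈ 0.579.
|E| < 1: supply is inelastic over this range.

0.579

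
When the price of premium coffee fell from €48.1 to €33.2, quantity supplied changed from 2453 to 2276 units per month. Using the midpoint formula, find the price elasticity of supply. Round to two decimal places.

%ΔQ = (2276 − 2453)/[(2453 + 2276)/2] = -177/2364.5 ≈ -0.0749.
%ΔP = (33.2 − 48.1)/[(48.1 + 33.2)/2] = -14.9/40.65 ≈ -0.3665.
Arc elasticity E = %ΔQ/%ΔP ≈ -0.0749/-0.3665 ≈ 0.20.
|E| < 1: supply is inelastic over this range.

0.20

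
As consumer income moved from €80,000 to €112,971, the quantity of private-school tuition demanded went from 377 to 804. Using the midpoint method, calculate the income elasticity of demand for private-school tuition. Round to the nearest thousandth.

2.116

%ΔQ = (804 − 377)/[(377+804)/2] = 427/590.5 ≈ 0.7231.
%ΔI = (112,971 − 80,000)/[(80,000+112,971)/2] = 32971/96485.5 ≈ 0.3417.
E_I = %ΔQ/%ΔI ≈ 2.116.
E_I > 1: normal good (luxury).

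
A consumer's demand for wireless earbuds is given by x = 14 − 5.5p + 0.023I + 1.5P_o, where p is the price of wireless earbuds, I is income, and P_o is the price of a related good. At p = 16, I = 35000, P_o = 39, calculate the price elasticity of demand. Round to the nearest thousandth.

-0.111

At the given point, x = 14 − 5.5(16) + 0.023(35000) + 1.5(39) = 14 − 88 + 805 + 58.5 = 789.5.
∂x/∂p = −5.5, so E_p = (−5.5)·(16/789.5) ≈ -0.111.
|E_p| < 1: demand is inelastic.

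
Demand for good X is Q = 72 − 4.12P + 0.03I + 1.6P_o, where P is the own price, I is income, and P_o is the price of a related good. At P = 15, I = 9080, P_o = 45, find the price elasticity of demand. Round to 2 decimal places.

Substituting, Q = 72 − 4.12(15) + 0.03(9080) + 1.6(45) = 72 − 61.8 + 272.4 + 72 = 354.6.
∂Q/∂P = −4.12, so E_p = (−4.12)·(15/354.6) ≈ -0.17.
|E_p| < 1: demand is inelastic.

-0.17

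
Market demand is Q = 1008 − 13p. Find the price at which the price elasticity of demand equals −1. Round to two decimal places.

For linear demand Q = a − bp, E = −bp/(a − bp). |E| = 1 ⇒ bp = a − bp ⇒ p = a/(2b).
p = 1008/(2·13) ≈ 38.77.

38.77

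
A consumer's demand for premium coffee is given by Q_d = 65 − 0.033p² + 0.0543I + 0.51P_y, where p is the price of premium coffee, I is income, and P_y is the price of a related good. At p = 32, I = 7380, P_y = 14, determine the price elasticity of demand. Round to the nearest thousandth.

Evaluating quantity at (p, I, P_y) gives Q_d = 65 − 0.033(32)² + 0.0543(7380) + 0.51(14) = 65 − 33.792 + 400.734 + 7.14 = 439.082.
∂Q_d/∂p = −2·0.033·p = -2.112, so E_p = -2.112·(32/439.082) ≈ -0.154.
|E_p| < 1: demand is inelastic.

-0.154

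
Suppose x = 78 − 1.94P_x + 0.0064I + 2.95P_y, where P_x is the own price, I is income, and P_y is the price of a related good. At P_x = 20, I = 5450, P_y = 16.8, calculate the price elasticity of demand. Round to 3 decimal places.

At the given point, x = 78 − 1.94(20) + 0.0064(5450) + 2.95(16.8) = 78 − 38.8 + 34.88 + 49.56 = 123.64.
∂x/∂P_x = −1.94, so E_p = (−1.94)·(20/123.64) ≈ -0.314.
|E_p| < 1: demand is inelastic.

-0.314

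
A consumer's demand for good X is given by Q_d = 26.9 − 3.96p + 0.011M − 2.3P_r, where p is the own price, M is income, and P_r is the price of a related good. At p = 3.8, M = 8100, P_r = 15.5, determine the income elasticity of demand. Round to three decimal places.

1.364

At the given point, Q_d = 26.9 − 3.96(3.8) + 0.011(8100) − 2.3(15.5) = 26.9 − 15.048 + 89.1 − 35.65 = 65.302.
∂Q_d/∂M = +0.011, so E_I = 0.011·(8100/65.302) ≈ 1.364.
E_I > 1: normal good (luxury).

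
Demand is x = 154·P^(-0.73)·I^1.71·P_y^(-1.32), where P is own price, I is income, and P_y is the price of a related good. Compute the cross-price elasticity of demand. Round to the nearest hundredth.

For a Cobb–Douglas (constant-elasticity) form x = A·P_y^α·…, the elasticity with respect to P_y equals the exponent α at every point.
Here the exponent on P_y is -1.32, so the cross-price elasticity of demand is -1.32.

-1.32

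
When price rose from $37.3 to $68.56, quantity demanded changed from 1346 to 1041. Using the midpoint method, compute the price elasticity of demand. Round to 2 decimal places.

-0.43

%Δq = (1041 − 1346)/[(1346 + 1041)/2] = -305/1193.5 ≈ -0.2556.
%ΔP = (68.56 − 37.3)/[(37.3 + 68.56)/2] = 31.26/52.93 ≈ 0.5906.
Arc elasticity E = %Δq/%ΔP ≈ -0.2556/0.5906 ≈ -0.43.
|E| < 1: demand is inelastic over this range.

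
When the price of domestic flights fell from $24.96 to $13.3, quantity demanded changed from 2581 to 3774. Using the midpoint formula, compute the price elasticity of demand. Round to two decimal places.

-0.62

%ΔQ = (3774 − 2581)/[(2581 + 3774)/2] = 1193/3177.5 ≈ 0.3755.
%Δp = (13.3 − 24.96)/[(24.96 + 13.3)/2] = -11.66/19.13 ≈ -0.6095.
Arc elasticity E = %ΔQ/%Δp ≈ 0.3755/-0.6095 ≈ -0.62.
|E| < 1: demand is inelastic over this range.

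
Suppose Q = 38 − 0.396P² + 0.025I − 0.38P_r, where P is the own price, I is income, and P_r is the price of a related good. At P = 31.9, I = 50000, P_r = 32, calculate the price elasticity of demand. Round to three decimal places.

-0.923

At the given point, Q = 38 − 0.396(31.9)² + 0.025(50000) − 0.38(32) = 38 − 402.9736 + 1250 − 12.16 = 872.8664.
∂Q/∂P = −2·0.396·P = -25.2648, so E_p = -25.2648·(31.9/872.8664) ≈ -0.923.
|E_p| < 1: demand is inelastic.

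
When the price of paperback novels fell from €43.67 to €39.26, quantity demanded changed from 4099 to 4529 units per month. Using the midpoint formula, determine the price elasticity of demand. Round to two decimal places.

%ΔQ = (4529 − 4099)/[(4099 + 4529)/2] = 430/4314 ≈ 0.0997.
%Δp = (39.26 − 43.67)/[(43.67 + 39.26)/2] = -4.41/41.465 ≈ -0.1064.
Arc elasticity E = %ΔQ/%Δp ≈ 0.0997/-0.1064 ≈ -0.94.
|E| < 1: demand is inelastic over this range.

-0.94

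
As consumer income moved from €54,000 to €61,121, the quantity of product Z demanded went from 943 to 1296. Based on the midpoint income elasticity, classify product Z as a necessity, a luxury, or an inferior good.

luxury

%ΔQ = (1296 − 943)/[(943+1296)/2] = 353/1119.5 ≈ 0.3153.
%ΔM = (61,121 − 54,000)/[(54,000+61,121)/2] = 7121/57560.5 ≈ 0.1237.
E_I = %ΔQ/%ΔM ≈ 2.549.
E_I > 1: normal good (luxury).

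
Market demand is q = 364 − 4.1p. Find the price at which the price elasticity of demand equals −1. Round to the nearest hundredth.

44.39

For linear demand q = a − bp, E = −bp/(a − bp). |E| = 1 ⇒ bp = a − bp ⇒ p = a/(2b).
p = 364/(2·4.1) ≈ 44.39.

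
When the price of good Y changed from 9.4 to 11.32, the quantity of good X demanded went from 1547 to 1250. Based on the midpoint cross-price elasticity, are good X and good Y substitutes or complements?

%ΔQ_x = (1250 − 1547)/[(1547+1250)/2] = -297/1398.5 ≈ -0.2124.
%ΔP_y = (11.32 − 9.4)/[(9.4+11.32)/2] ≈ 0.1853.
E_xy = -0.2124/0.1853 ≈ -1.146.
E_xy < 0, so the goods are complements.

complements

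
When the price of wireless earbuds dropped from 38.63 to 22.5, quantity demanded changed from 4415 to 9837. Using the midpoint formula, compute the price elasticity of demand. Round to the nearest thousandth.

-1.442

%ΔQ = (9837 − 4415)/[(4415 + 9837)/2] = 5422/7126 ≈ 0.7609.
%Δp = (22.5 − 38.63)/[(38.63 + 22.5)/2] = -16.13/30.565 ≈ -0.5277.
Arc elasticity E = %ΔQ/%Δp ≈ 0.7609/-0.5277 ≈ -1.442.
|E| > 1: demand is elastic over this range.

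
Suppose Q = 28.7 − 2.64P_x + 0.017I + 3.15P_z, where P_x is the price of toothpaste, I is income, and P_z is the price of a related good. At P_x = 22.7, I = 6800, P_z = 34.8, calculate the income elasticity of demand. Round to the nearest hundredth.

0.60

Q = 28.7 − 2.64(22.7) + 0.017(6800) + 3.15(34.8) = 28.7 − 59.928 + 115.6 + 109.62 = 193.992.
∂Q/∂I = +0.017, so E_I = 0.017·(6800/193.992) ≈ 0.60.
E_I ∈ (0,1): normal good (necessity).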